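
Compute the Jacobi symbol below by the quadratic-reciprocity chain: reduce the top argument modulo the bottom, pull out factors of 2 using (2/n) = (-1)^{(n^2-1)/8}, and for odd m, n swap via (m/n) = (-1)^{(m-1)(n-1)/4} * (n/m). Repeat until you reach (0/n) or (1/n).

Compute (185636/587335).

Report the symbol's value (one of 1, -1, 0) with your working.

factor out 2^2: 185636 = 2^2·46409; with 587335 mod 8 = 7, (2/587335) = +1; sign now +1; continue with (46409/587335)
flip (46409/587335) -> (587335/46409): both odd, 46409 mod 4 = 1, 587335 mod 4 = 3, so the flip contributes +1; sign now +1
(587335/46409): 587335 mod 46409 = 30427, so (587335/46409) = (30427/46409)
flip (30427/46409) -> (46409/30427): both odd, 30427 mod 4 = 3, 46409 mod 4 = 1, so the flip contributes +1; sign now +1
(46409/30427): 46409 mod 30427 = 15982, so (46409/30427) = (15982/30427)
factor out 2^1: 15982 = 2^1·7991; with 30427 mod 8 = 3, (2/30427) = -1; sign now -1; continue with (7991/30427)
flip (7991/30427) -> (30427/7991): both odd, 7991 mod 4 = 3, 30427 mod 4 = 3, so the flip contributes -1; sign now +1
(30427/7991): 30427 mod 7991 = 6454, so (30427/7991) = (6454/7991)
factor out 2^1: 6454 = 2^1·3227; with 7991 mod 8 = 7, (2/7991) = +1; sign now +1; continue with (3227/7991)
flip (3227/7991) -> (7991/3227): both odd, 3227 mod 4 = 3, 7991 mod 4 = 3, so the flip contributes -1; sign now -1
(7991/3227): 7991 mod 3227 = 1537, so (7991/3227) = (1537/3227)
flip (1537/3227) -> (3227/1537): both odd, 1537 mod 4 = 1, 3227 mod 4 = 3, so the flip contributes +1; sign now -1
(3227/1537): 3227 mod 1537 = 153, so (3227/1537) = (153/1537)
flip (153/1537) -> (1537/153): both odd, 153 mod 4 = 1, 1537 mod 4 = 1, so the flip contributes +1; sign now -1
(1537/153): 1537 mod 153 = 7, so (1537/153) = (7/153)
flip (7/153) -> (153/7): both odd, 7 mod 4 = 3, 153 mod 4 = 1, so the flip contributes +1; sign now -1
(153/7): 153 mod 7 = 6, so (153/7) = (6/7)
factor out 2^1: 6 = 2^1·3; with 7 mod 8 = 7, (2/7) = +1; sign now -1; continue with (3/7)
flip (3/7) -> (7/3): both odd, 3 mod 4 = 3, 7 mod 4 = 3, so the flip contributes -1; sign now +1
(7/3): 7 mod 3 = 1, so (7/3) = (1/3)
reached (1/3) = 1, so the symbol is +1

1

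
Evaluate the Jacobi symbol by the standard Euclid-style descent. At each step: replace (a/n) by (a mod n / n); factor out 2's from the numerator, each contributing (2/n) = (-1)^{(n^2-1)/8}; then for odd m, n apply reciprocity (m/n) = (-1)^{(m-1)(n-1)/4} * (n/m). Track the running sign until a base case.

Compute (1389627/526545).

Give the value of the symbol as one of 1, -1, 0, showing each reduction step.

0

(1389627/526545): 1389627 mod 526545 = 336537, so (1389627/526545) = (336537/526545)
flip (336537/526545) -> (526545/336537): both odd, 336537 mod 4 = 1, 526545 mod 4 = 1, so the flip contributes +1; sign now +1
(526545/336537): 526545 mod 336537 = 190008, so (526545/336537) = (190008/336537)
factor out 2^3: 190008 = 2^3·23751; with 336537 mod 8 = 1, (2/336537) = +1; sign now +1; continue with (23751/336537)
flip (23751/336537) -> (336537/23751): both odd, 23751 mod 4 = 3, 336537 mod 4 = 1, so the flip contributes +1; sign now +1
(336537/23751): 336537 mod 23751 = 4023, so (336537/23751) = (4023/23751)
flip (4023/23751) -> (23751/4023): both odd, 4023 mod 4 = 3, 23751 mod 4 = 3, so the flip contributes -1; sign now -1
(23751/4023): 23751 mod 4023 = 3636, so (23751/4023) = (3636/4023)
factor out 2^2: 3636 = 2^2·909; with 4023 mod 8 = 7, (2/4023) = +1; sign now -1; continue with (909/4023)
flip (909/4023) -> (4023/909): both odd, 909 mod 4 = 1, 4023 mod 4 = 3, so the flip contributes +1; sign now -1
(4023/909): 4023 mod 909 = 387, so (4023/909) = (387/909)
flip (387/909) -> (909/387): both odd, 387 mod 4 = 3, 909 mod 4 = 1, so the flip contributes +1; sign now -1
(909/387): 909 mod 387 = 135, so (909/387) = (135/387)
flip (135/387) -> (387/135): both odd, 135 mod 4 = 3, 387 mod 4 = 3, so the flip contributes -1; sign now +1
(387/135): 387 mod 135 = 117, so (387/135) = (117/135)
flip (117/135) -> (135/117): both odd, 117 mod 4 = 1, 135 mod 4 = 3, so the flip contributes +1; sign now +1
(135/117): 135 mod 117 = 18, so (135/117) = (18/117)
factor out 2^1: 18 = 2^1·9; with 117 mod 8 = 5, (2/117) = -1; sign now -1; continue with (9/117)
flip (9/117) -> (117/9): both odd, 9 mod 4 = 1, 117 mod 4 = 1, so the flip contributes +1; sign now -1
(117/9): 117 mod 9 = 0, so (117/9) = (0/9)
reached (0/9); gcd(a, n) > 1, so (0/9) = 0 and the symbol is 0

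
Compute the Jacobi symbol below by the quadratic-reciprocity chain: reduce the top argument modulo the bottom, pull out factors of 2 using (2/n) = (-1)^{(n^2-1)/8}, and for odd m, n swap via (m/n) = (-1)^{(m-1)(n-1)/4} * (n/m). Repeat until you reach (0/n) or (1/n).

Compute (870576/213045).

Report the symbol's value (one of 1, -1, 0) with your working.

(870576/213045) = (18396/213045)   [reduce mod 213045]
18396 = 2^2·4599; (2/213045) = -1 since 213045 mod 8 = 5, so (18396/213045) = (-1)^2·(4599/213045); sign now +1
reciprocity: (4599/213045) = +1·(213045/4599) since 4599 mod 4 = 3, 213045 mod 4 = 1; sign now +1
(213045/4599) = (1491/4599)   [reduce mod 4599]
reciprocity: (1491/4599) = -1·(4599/1491) since 1491 mod 4 = 3, 4599 mod 4 = 3; sign now -1
(4599/1491) = (126/1491)   [reduce mod 1491]
126 = 2^1·63; (2/1491) = -1 since 1491 mod 8 = 3, so (126/1491) = (-1)^1·(63/1491); sign now +1
reciprocity: (63/1491) = -1·(1491/63) since 63 mod 4 = 3, 1491 mod 4 = 3; sign now -1
(1491/63) = (42/63)   [reduce mod 63]
42 = 2^1·21; (2/63) = +1 since 63 mod 8 = 7, so (42/63) = (+1)^1·(21/63); sign now -1
reciprocity: (21/63) = +1·(63/21) since 21 mod 4 = 1, 63 mod 4 = 3; sign now -1
(63/21) = (0/21)   [reduce mod 21]
(0/21) = 0   [gcd(a, n) > 1]; final value = 0

0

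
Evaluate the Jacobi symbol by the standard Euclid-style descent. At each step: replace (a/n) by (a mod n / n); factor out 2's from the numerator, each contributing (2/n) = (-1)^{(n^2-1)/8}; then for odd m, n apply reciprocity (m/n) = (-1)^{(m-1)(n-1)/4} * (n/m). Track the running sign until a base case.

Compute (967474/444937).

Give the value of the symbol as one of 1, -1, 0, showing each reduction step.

1

(967474/444937) = (77600/444937)   [reduce mod 444937]
77600 = 2^5·2425; (2/444937) = +1 since 444937 mod 8 = 1, so (77600/444937) = (+1)^5·(2425/444937); sign now +1
reciprocity: (2425/444937) = +1·(444937/2425) since 2425 mod 4 = 1, 444937 mod 4 = 1; sign now +1
(444937/2425) = (1162/2425)   [reduce mod 2425]
1162 = 2^1·581; (2/2425) = +1 since 2425 mod 8 = 1, so (1162/2425) = (+1)^1·(581/2425); sign now +1
reciprocity: (581/2425) = +1·(2425/581) since 581 mod 4 = 1, 2425 mod 4 = 1; sign now +1
(2425/581) = (101/581)   [reduce mod 581]
reciprocity: (101/581) = +1·(581/101) since 101 mod 4 = 1, 581 mod 4 = 1; sign now +1
(581/101) = (76/101)   [reduce mod 101]
76 = 2^2·19; (2/101) = -1 since 101 mod 8 = 5, so (76/101) = (-1)^2·(19/101); sign now +1
reciprocity: (19/101) = +1·(101/19) since 19 mod 4 = 3, 101 mod 4 = 1; sign now +1
(101/19) = (6/19)   [reduce mod 19]
6 = 2^1·3; (2/19) = -1 since 19 mod 8 = 3, so (6/19) = (-1)^1·(3/19); sign now -1
reciprocity: (3/19) = -1·(19/3) since 3 mod 4 = 3, 19 mod 4 = 3; sign now +1
(19/3) = (1/3)   [reduce mod 3]
(1/3) = 1; final value = sign = +1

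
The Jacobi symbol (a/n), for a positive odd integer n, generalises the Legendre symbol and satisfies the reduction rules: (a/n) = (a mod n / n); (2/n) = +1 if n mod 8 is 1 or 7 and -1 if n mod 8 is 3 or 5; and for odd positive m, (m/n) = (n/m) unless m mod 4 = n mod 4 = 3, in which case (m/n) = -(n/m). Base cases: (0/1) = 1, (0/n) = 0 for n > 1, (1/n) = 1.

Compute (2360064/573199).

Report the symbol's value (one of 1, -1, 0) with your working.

-1

(2360064/573199) = (67268/573199)   [reduce mod 573199]
67268 = 2^2·16817; (2/573199) = +1 since 573199 mod 8 = 7, so (67268/573199) = (+1)^2·(16817/573199); sign now +1
reciprocity: (16817/573199) = +1·(573199/16817) since 16817 mod 4 = 1, 573199 mod 4 = 3; sign now +1
(573199/16817) = (1421/16817)   [reduce mod 16817]
reciprocity: (1421/16817) = +1·(16817/1421) since 1421 mod 4 = 1, 16817 mod 4 = 1; sign now +1
(16817/1421) = (1186/1421)   [reduce mod 1421]
1186 = 2^1·593; (2/1421) = -1 since 1421 mod 8 = 5, so (1186/1421) = (-1)^1·(593/1421); sign now -1
reciprocity: (593/1421) = +1·(1421/593) since 593 mod 4 = 1, 1421 mod 4 = 1; sign now -1
(1421/593) = (235/593)   [reduce mod 593]
reciprocity: (235/593) = +1·(593/235) since 235 mod 4 = 3, 593 mod 4 = 1; sign now -1
(593/235) = (123/235)   [reduce mod 235]
reciprocity: (123/235) = -1·(235/123) since 123 mod 4 = 3, 235 mod 4 = 3; sign now +1
(235/123) = (112/123)   [reduce mod 123]
112 = 2^4·7; (2/123) = -1 since 123 mod 8 = 3, so (112/123) = (-1)^4·(7/123); sign now +1
reciprocity: (7/123) = -1·(123/7) since 7 mod 4 = 3, 123 mod 4 = 3; sign now -1
(123/7) = (4/7)   [reduce mod 7]
4 = 2^2·1; (2/7) = +1 since 7 mod 8 = 7, so (4/7) = (+1)^2·(1/7); sign now -1
(1/7) = 1; final value = sign = -1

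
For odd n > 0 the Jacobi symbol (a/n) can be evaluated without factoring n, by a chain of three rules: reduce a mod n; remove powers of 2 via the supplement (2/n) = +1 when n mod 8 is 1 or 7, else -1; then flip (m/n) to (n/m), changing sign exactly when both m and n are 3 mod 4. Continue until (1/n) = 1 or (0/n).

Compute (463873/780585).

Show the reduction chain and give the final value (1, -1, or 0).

reciprocity: (463873/780585) = +1·(780585/463873) since 463873 mod 4 = 1, 780585 mod 4 = 1; sign now +1
(780585/463873) = (316712/463873)   [reduce mod 463873]
316712 = 2^3·39589; (2/463873) = +1 since 463873 mod 8 = 1, so (316712/463873) = (+1)^3·(39589/463873); sign now +1
reciprocity: (39589/463873) = +1·(463873/39589) since 39589 mod 4 = 1, 463873 mod 4 = 1; sign now +1
(463873/39589) = (28394/39589)   [reduce mod 39589]
28394 = 2^1·14197; (2/39589) = -1 since 39589 mod 8 = 5, so (28394/39589) = (-1)^1·(14197/39589); sign now -1
reciprocity: (14197/39589) = +1·(39589/14197) since 14197 mod 4 = 1, 39589 mod 4 = 1; sign now -1
(39589/14197) = (11195/14197)   [reduce mod 14197]
reciprocity: (11195/14197) = +1·(14197/11195) since 11195 mod 4 = 3, 14197 mod 4 = 1; sign now -1
(14197/11195) = (3002/11195)   [reduce mod 11195]
3002 = 2^1·1501; (2/11195) = -1 since 11195 mod 8 = 3, so (3002/11195) = (-1)^1·(1501/11195); sign now +1
reciprocity: (1501/11195) = +1·(11195/1501) since 1501 mod 4 = 1, 11195 mod 4 = 3; sign now +1
(11195/1501) = (688/1501)   [reduce mod 1501]
688 = 2^4·43; (2/1501) = -1 since 1501 mod 8 = 5, so (688/1501) = (-1)^4·(43/1501); sign now +1
reciprocity: (43/1501) = +1·(1501/43) since 43 mod 4 = 3, 1501 mod 4 = 1; sign now +1
(1501/43) = (39/43)   [reduce mod 43]
reciprocity: (39/43) = -1·(43/39) since 39 mod 4 = 3, 43 mod 4 = 3; sign now -1
(43/39) = (4/39)   [reduce mod 39]
4 = 2^2·1; (2/39) = +1 since 39 mod 8 = 7, so (4/39) = (+1)^2·(1/39); sign now -1
(1/39) = 1; final value = sign = -1

-1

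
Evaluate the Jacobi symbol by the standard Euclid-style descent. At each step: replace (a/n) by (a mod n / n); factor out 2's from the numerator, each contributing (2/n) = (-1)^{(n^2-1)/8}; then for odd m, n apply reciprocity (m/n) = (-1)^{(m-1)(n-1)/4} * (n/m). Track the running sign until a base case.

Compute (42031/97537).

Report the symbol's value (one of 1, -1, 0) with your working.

0

flip (42031/97537) -> (97537/42031): both odd, 42031 mod 4 = 3, 97537 mod 4 = 1, so the flip contributes +1; sign now +1
(97537/42031): 97537 mod 42031 = 13475, so (97537/42031) = (13475/42031)
flip (13475/42031) -> (42031/13475): both odd, 13475 mod 4 = 3, 42031 mod 4 = 3, so the flip contributes -1; sign now -1
(42031/13475): 42031 mod 13475 = 1606, so (42031/13475) = (1606/13475)
factor out 2^1: 1606 = 2^1·803; with 13475 mod 8 = 3, (2/13475) = -1; sign now +1; continue with (803/13475)
flip (803/13475) -> (13475/803): both odd, 803 mod 4 = 3, 13475 mod 4 = 3, so the flip contributes -1; sign now -1
(13475/803): 13475 mod 803 = 627, so (13475/803) = (627/803)
flip (627/803) -> (803/627): both odd, 627 mod 4 = 3, 803 mod 4 = 3, so the flip contributes -1; sign now +1
(803/627): 803 mod 627 = 176, so (803/627) = (176/627)
factor out 2^4: 176 = 2^4·11; with 627 mod 8 = 3, (2/627) = -1; sign now +1; continue with (11/627)
flip (11/627) -> (627/11): both odd, 11 mod 4 = 3, 627 mod 4 = 3, so the flip contributes -1; sign now -1
(627/11): 627 mod 11 = 0, so (627/11) = (0/11)
reached (0/11); gcd(a, n) > 1, so (0/11) = 0 and the symbol is 0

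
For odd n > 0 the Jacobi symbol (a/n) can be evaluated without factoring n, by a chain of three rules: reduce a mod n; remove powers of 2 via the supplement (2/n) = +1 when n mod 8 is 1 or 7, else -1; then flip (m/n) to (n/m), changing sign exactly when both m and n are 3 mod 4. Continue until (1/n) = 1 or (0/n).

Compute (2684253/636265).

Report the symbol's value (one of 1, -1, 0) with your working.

(2684253/636265) = (139193/636265)   [reduce mod 636265]
reciprocity: (139193/636265) = +1·(636265/139193) since 139193 mod 4 = 1, 636265 mod 4 = 1; sign now +1
(636265/139193) = (79493/139193)   [reduce mod 139193]
reciprocity: (79493/139193) = +1·(139193/79493) since 79493 mod 4 = 1, 139193 mod 4 = 1; sign now +1
(139193/79493) = (59700/79493)   [reduce mod 79493]
59700 = 2^2·14925; (2/79493) = -1 since 79493 mod 8 = 5, so (59700/79493) = (-1)^2·(14925/79493); sign now +1
reciprocity: (14925/79493) = +1·(79493/14925) since 14925 mod 4 = 1, 79493 mod 4 = 1; sign now +1
(79493/14925) = (4868/14925)   [reduce mod 14925]
4868 = 2^2·1217; (2/14925) = -1 since 14925 mod 8 = 5, so (4868/14925) = (-1)^2·(1217/14925); sign now +1
reciprocity: (1217/14925) = +1·(14925/1217) since 1217 mod 4 = 1, 14925 mod 4 = 1; sign now +1
(14925/1217) = (321/1217)   [reduce mod 1217]
reciprocity: (321/1217) = +1·(1217/321) since 321 mod 4 = 1, 1217 mod 4 = 1; sign now +1
(1217/321) = (254/321)   [reduce mod 321]
254 = 2^1·127; (2/321) = +1 since 321 mod 8 = 1, so (254/321) = (+1)^1·(127/321); sign now +1
reciprocity: (127/321) = +1·(321/127) since 127 mod 4 = 3, 321 mod 4 = 1; sign now +1
(321/127) = (67/127)   [reduce mod 127]
reciprocity: (67/127) = -1·(127/67) since 67 mod 4 = 3, 127 mod 4 = 3; sign now -1
(127/67) = (60/67)   [reduce mod 67]
60 = 2^2·15; (2/67) = -1 since 67 mod 8 = 3, so (60/67) = (-1)^2·(15/67); sign now -1
reciprocity: (15/67) = -1·(67/15) since 15 mod 4 = 3, 67 mod 4 = 3; sign now +1
(67/15) = (7/15)   [reduce mod 15]
reciprocity: (7/15) = -1·(15/7) since 7 mod 4 = 3, 15 mod 4 = 3; sign now -1
(15/7) = (1/7)   [reduce mod 7]
(1/7) = 1; final value = sign = -1

-1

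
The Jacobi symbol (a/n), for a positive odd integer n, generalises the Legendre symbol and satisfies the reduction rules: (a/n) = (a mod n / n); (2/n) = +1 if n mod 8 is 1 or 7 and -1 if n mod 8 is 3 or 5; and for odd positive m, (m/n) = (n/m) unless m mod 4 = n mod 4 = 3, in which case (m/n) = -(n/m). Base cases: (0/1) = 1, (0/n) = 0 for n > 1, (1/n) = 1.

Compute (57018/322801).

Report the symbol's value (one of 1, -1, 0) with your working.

57018 = 2^1·28509; (2/322801) = +1 since 322801 mod 8 = 1, so (57018/322801) = (+1)^1·(28509/322801); sign now +1
reciprocity: (28509/322801) = +1·(322801/28509) since 28509 mod 4 = 1, 322801 mod 4 = 1; sign now +1
(322801/28509) = (9202/28509)   [reduce mod 28509]
9202 = 2^1·4601; (2/28509) = -1 since 28509 mod 8 = 5, so (9202/28509) = (-1)^1·(4601/28509); sign now -1
reciprocity: (4601/28509) = +1·(28509/4601) since 4601 mod 4 = 1, 28509 mod 4 = 1; sign now -1
(28509/4601) = (903/4601)   [reduce mod 4601]
reciprocity: (903/4601) = +1·(4601/903) since 903 mod 4 = 3, 4601 mod 4 = 1; sign now -1
(4601/903) = (86/903)   [reduce mod 903]
86 = 2^1·43; (2/903) = +1 since 903 mod 8 = 7, so (86/903) = (+1)^1·(43/903); sign now -1
reciprocity: (43/903) = -1·(903/43) since 43 mod 4 = 3, 903 mod 4 = 3; sign now +1
(903/43) = (0/43)   [reduce mod 43]
(0/43) = 0   [gcd(a, n) > 1]; final value = 0

0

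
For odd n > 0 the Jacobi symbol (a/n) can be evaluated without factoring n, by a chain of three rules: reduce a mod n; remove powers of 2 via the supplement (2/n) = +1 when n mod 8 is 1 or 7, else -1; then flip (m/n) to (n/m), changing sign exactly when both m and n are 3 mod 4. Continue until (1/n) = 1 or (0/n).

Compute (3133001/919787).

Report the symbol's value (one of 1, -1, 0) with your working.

1

(3133001/919787): 3133001 mod 919787 = 373640, so (3133001/919787) = (373640/919787)
factor out 2^3: 373640 = 2^3·46705; with 919787 mod 8 = 3, (2/919787) = -1; sign now -1; continue with (46705/919787)
flip (46705/919787) -> (919787/46705): both odd, 46705 mod 4 = 1, 919787 mod 4 = 3, so the flip contributes +1; sign now -1
(919787/46705): 919787 mod 46705 = 32392, so (919787/46705) = (32392/46705)
factor out 2^3: 32392 = 2^3·4049; with 46705 mod 8 = 1, (2/46705) = +1; sign now -1; continue with (4049/46705)
flip (4049/46705) -> (46705/4049): both odd, 4049 mod 4 = 1, 46705 mod 4 = 1, so the flip contributes +1; sign now -1
(46705/4049): 46705 mod 4049 = 2166, so (46705/4049) = (2166/4049)
factor out 2^1: 2166 = 2^1·1083; with 4049 mod 8 = 1, (2/4049) = +1; sign now -1; continue with (1083/4049)
flip (1083/4049) -> (4049/1083): both odd, 1083 mod 4 = 3, 4049 mod 4 = 1, so the flip contributes +1; sign now -1
(4049/1083): 4049 mod 1083 = 800, so (4049/1083) = (800/1083)
factor out 2^5: 800 = 2^5·25; with 1083 mod 8 = 3, (2/1083) = -1; sign now +1; continue with (25/1083)
flip (25/1083) -> (1083/25): both odd, 25 mod 4 = 1, 1083 mod 4 = 3, so the flip contributes +1; sign now +1
(1083/25): 1083 mod 25 = 8, so (1083/25) = (8/25)
factor out 2^3: 8 = 2^3·1; with 25 mod 8 = 1, (2/25) = +1; sign now +1; continue with (1/25)
reached (1/25) = 1, so the symbol is +1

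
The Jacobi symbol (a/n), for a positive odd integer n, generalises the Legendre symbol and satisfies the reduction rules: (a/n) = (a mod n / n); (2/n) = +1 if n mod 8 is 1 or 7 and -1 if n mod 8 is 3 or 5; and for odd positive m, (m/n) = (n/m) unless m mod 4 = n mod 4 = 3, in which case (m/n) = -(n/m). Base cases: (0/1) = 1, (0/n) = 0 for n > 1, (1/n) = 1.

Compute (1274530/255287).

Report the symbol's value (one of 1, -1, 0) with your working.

(1274530/255287): 1274530 mod 255287 = 253382, so (1274530/255287) = (253382/255287)
factor out 2^1: 253382 = 2^1·126691; with 255287 mod 8 = 7, (2/255287) = +1; sign now +1; continue with (126691/255287)
flip (126691/255287) -> (255287/126691): both odd, 126691 mod 4 = 3, 255287 mod 4 = 3, so the flip contributes -1; sign now -1
(255287/126691): 255287 mod 126691 = 1905, so (255287/126691) = (1905/126691)
flip (1905/126691) -> (126691/1905): both odd, 1905 mod 4 = 1, 126691 mod 4 = 3, so the flip contributes +1; sign now -1
(126691/1905): 126691 mod 1905 = 961, so (126691/1905) = (961/1905)
flip (961/1905) -> (1905/961): both odd, 961 mod 4 = 1, 1905 mod 4 = 1, so the flip contributes +1; sign now -1
(1905/961): 1905 mod 961 = 944, so (1905/961) = (944/961)
factor out 2^4: 944 = 2^4·59; with 961 mod 8 = 1, (2/961) = +1; sign now -1; continue with (59/961)
flip (59/961) -> (961/59): both odd, 59 mod 4 = 3, 961 mod 4 = 1, so the flip contributes +1; sign now -1
(961/59): 961 mod 59 = 17, so (961/59) = (17/59)
flip (17/59) -> (59/17): both odd, 17 mod 4 = 1, 59 mod 4 = 3, so the flip contributes +1; sign now -1
(59/17): 59 mod 17 = 8, so (59/17) = (8/17)
factor out 2^3: 8 = 2^3·1; with 17 mod 8 = 1, (2/17) = +1; sign now -1; continue with (1/17)
reached (1/17) = 1, so the symbol is -1

-1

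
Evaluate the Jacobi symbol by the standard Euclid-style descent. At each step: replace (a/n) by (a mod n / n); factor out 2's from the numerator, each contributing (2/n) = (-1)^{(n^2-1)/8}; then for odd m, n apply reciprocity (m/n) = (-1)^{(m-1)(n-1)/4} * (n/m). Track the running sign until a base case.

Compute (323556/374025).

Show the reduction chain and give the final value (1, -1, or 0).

factor out 2^2: 323556 = 2^2·80889; with 374025 mod 8 = 1, (2/374025) = +1; sign now +1; continue with (80889/374025)
flip (80889/374025) -> (374025/80889): both odd, 80889 mod 4 = 1, 374025 mod 4 = 1, so the flip contributes +1; sign now +1
(374025/80889): 374025 mod 80889 = 50469, so (374025/80889) = (50469/80889)
flip (50469/80889) -> (80889/50469): both odd, 50469 mod 4 = 1, 80889 mod 4 = 1, so the flip contributes +1; sign now +1
(80889/50469): 80889 mod 50469 = 30420, so (80889/50469) = (30420/50469)
factor out 2^2: 30420 = 2^2·7605; with 50469 mod 8 = 5, (2/50469) = -1; sign now +1; continue with (7605/50469)
flip (7605/50469) -> (50469/7605): both odd, 7605 mod 4 = 1, 50469 mod 4 = 1, so the flip contributes +1; sign now +1
(50469/7605): 50469 mod 7605 = 4839, so (50469/7605) = (4839/7605)
flip (4839/7605) -> (7605/4839): both odd, 4839 mod 4 = 3, 7605 mod 4 = 1, so the flip contributes +1; sign now +1
(7605/4839): 7605 mod 4839 = 2766, so (7605/4839) = (2766/4839)
factor out 2^1: 2766 = 2^1·1383; with 4839 mod 8 = 7, (2/4839) = +1; sign now +1; continue with (1383/4839)
flip (1383/4839) -> (4839/1383): both odd, 1383 mod 4 = 3, 4839 mod 4 = 3, so the flip contributes -1; sign now -1
(4839/1383): 4839 mod 1383 = 690, so (4839/1383) = (690/1383)
factor out 2^1: 690 = 2^1·345; with 1383 mod 8 = 7, (2/1383) = +1; sign now -1; continue with (345/1383)
flip (345/1383) -> (1383/345): both odd, 345 mod 4 = 1, 1383 mod 4 = 3, so the flip contributes +1; sign now -1
(1383/345): 1383 mod 345 = 3, so (1383/345) = (3/345)
flip (3/345) -> (345/3): both odd, 3 mod 4 = 3, 345 mod 4 = 1, so the flip contributes +1; sign now -1
(345/3): 345 mod 3 = 0, so (345/3) = (0/3)
reached (0/3); gcd(a, n) > 1, so (0/3) = 0 and the symbol is 0

0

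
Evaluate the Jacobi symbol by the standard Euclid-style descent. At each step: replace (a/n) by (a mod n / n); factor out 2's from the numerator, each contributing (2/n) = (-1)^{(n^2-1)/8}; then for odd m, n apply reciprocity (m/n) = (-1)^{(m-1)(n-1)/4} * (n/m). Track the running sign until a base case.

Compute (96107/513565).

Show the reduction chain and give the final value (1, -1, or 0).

1

flip (96107/513565) -> (513565/96107): both odd, 96107 mod 4 = 3, 513565 mod 4 = 1, so the flip contributes +1; sign now +1
(513565/96107): 513565 mod 96107 = 33030, so (513565/96107) = (33030/96107)
factor out 2^1: 33030 = 2^1·16515; with 96107 mod 8 = 3, (2/96107) = -1; sign now -1; continue with (16515/96107)
flip (16515/96107) -> (96107/16515): both odd, 16515 mod 4 = 3, 96107 mod 4 = 3, so the flip contributes -1; sign now +1
(96107/16515): 96107 mod 16515 = 13532, so (96107/16515) = (13532/16515)
factor out 2^2: 13532 = 2^2·3383; with 16515 mod 8 = 3, (2/16515) = -1; sign now +1; continue with (3383/16515)
flip (3383/16515) -> (16515/3383): both odd, 3383 mod 4 = 3, 16515 mod 4 = 3, so the flip contributes -1; sign now -1
(16515/3383): 16515 mod 3383 = 2983, so (16515/3383) = (2983/3383)
flip (2983/3383) -> (3383/2983): both odd, 2983 mod 4 = 3, 3383 mod 4 = 3, so the flip contributes -1; sign now +1
(3383/2983): 3383 mod 2983 = 400, so (3383/2983) = (400/2983)
factor out 2^4: 400 = 2^4·25; with 2983 mod 8 = 7, (2/2983) = +1; sign now +1; continue with (25/2983)
flip (25/2983) -> (2983/25): both odd, 25 mod 4 = 1, 2983 mod 4 = 3, so the flip contributes +1; sign now +1
(2983/25): 2983 mod 25 = 8, so (2983/25) = (8/25)
factor out 2^3: 8 = 2^3·1; with 25 mod 8 = 1, (2/25) = +1; sign now +1; continue with (1/25)
reached (1/25) = 1, so the symbol is +1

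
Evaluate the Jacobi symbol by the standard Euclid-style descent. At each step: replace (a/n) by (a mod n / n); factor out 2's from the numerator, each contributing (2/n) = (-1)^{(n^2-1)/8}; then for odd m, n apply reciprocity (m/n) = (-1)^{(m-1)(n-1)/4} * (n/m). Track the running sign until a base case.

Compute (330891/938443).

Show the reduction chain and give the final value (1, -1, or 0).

flip (330891/938443) -> (938443/330891): both odd, 330891 mod 4 = 3, 938443 mod 4 = 3, so the flip contributes -1; sign now -1
(938443/330891): 938443 mod 330891 = 276661, so (938443/330891) = (276661/330891)
flip (276661/330891) -> (330891/276661): both odd, 276661 mod 4 = 1, 330891 mod 4 = 3, so the flip contributes +1; sign now -1
(330891/276661): 330891 mod 276661 = 54230, so (330891/276661) = (54230/276661)
factor out 2^1: 54230 = 2^1·27115; with 276661 mod 8 = 5, (2/276661) = -1; sign now +1; continue with (27115/276661)
flip (27115/276661) -> (276661/27115): both odd, 27115 mod 4 = 3, 276661 mod 4 = 1, so the flip contributes +1; sign now +1
(276661/27115): 276661 mod 27115 = 5511, so (276661/27115) = (5511/27115)
flip (5511/27115) -> (27115/5511): both odd, 5511 mod 4 = 3, 27115 mod 4 = 3, so the flip contributes -1; sign now -1
(27115/5511): 27115 mod 5511 = 5071, so (27115/5511) = (5071/5511)
flip (5071/5511) -> (5511/5071): both odd, 5071 mod 4 = 3, 5511 mod 4 = 3, so the flip contributes -1; sign now +1
(5511/5071): 5511 mod 5071 = 440, so (5511/5071) = (440/5071)
factor out 2^3: 440 = 2^3·55; with 5071 mod 8 = 7, (2/5071) = +1; sign now +1; continue with (55/5071)
flip (55/5071) -> (5071/55): both odd, 55 mod 4 = 3, 5071 mod 4 = 3, so the flip contributes -1; sign now -1
(5071/55): 5071 mod 55 = 11, so (5071/55) = (11/55)
flip (11/55) -> (55/11): both odd, 11 mod 4 = 3, 55 mod 4 = 3, so the flip contributes -1; sign now +1
(55/11): 55 mod 11 = 0, so (55/11) = (0/11)
reached (0/11); gcd(a, n) > 1, so (0/11) = 0 and the symbol is 0

0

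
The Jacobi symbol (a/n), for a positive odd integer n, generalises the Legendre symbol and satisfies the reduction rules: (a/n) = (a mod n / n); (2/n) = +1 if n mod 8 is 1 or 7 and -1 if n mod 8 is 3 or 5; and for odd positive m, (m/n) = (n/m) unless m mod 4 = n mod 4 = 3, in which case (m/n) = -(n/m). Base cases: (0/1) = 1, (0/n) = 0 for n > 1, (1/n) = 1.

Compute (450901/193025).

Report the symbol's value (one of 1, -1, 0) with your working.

(450901/193025) = (64851/193025)   [reduce mod 193025]
reciprocity: (64851/193025) = +1·(193025/64851) since 64851 mod 4 = 3, 193025 mod 4 = 1; sign now +1
(193025/64851) = (63323/64851)   [reduce mod 64851]
reciprocity: (63323/64851) = -1·(64851/63323) since 63323 mod 4 = 3, 64851 mod 4 = 3; sign now -1
(64851/63323) = (1528/63323)   [reduce mod 63323]
1528 = 2^3·191; (2/63323) = -1 since 63323 mod 8 = 3, so (1528/63323) = (-1)^3·(191/63323); sign now +1
reciprocity: (191/63323) = -1·(63323/191) since 191 mod 4 = 3, 63323 mod 4 = 3; sign now -1
(63323/191) = (102/191)   [reduce mod 191]
102 = 2^1·51; (2/191) = +1 since 191 mod 8 = 7, so (102/191) = (+1)^1·(51/191); sign now -1
reciprocity: (51/191) = -1·(191/51) since 51 mod 4 = 3, 191 mod 4 = 3; sign now +1
(191/51) = (38/51)   [reduce mod 51]
38 = 2^1·19; (2/51) = -1 since 51 mod 8 = 3, so (38/51) = (-1)^1·(19/51); sign now -1
reciprocity: (19/51) = -1·(51/19) since 19 mod 4 = 3, 51 mod 4 = 3; sign now +1
(51/19) = (13/19)   [reduce mod 19]
reciprocity: (13/19) = +1·(19/13) since 13 mod 4 = 1, 19 mod 4 = 3; sign now +1
(19/13) = (6/13)   [reduce mod 13]
6 = 2^1·3; (2/13) = -1 since 13 mod 8 = 5, so (6/13) = (-1)^1·(3/13); sign now -1
reciprocity: (3/13) = +1·(13/3) since 3 mod 4 = 3, 13 mod 4 = 1; sign now -1
(13/3) = (1/3)   [reduce mod 3]
(1/3) = 1; final value = sign = -1

-1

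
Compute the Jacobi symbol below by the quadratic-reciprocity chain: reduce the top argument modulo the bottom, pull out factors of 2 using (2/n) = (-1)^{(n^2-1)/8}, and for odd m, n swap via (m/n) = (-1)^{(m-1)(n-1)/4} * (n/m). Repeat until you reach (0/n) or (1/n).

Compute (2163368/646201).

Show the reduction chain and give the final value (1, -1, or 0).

(2163368/646201): 2163368 mod 646201 = 224765, so (2163368/646201) = (224765/646201)
flip (224765/646201) -> (646201/224765): both odd, 224765 mod 4 = 1, 646201 mod 4 = 1, so the flip contributes +1; sign now +1
(646201/224765): 646201 mod 224765 = 196671, so (646201/224765) = (196671/224765)
flip (196671/224765) -> (224765/196671): both odd, 196671 mod 4 = 3, 224765 mod 4 = 1, so the flip contributes +1; sign now +1
(224765/196671): 224765 mod 196671 = 28094, so (224765/196671) = (28094/196671)
factor out 2^1: 28094 = 2^1·14047; with 196671 mod 8 = 7, (2/196671) = +1; sign now +1; continue with (14047/196671)
flip (14047/196671) -> (196671/14047): both odd, 14047 mod 4 = 3, 196671 mod 4 = 3, so the flip contributes -1; sign now -1
(196671/14047): 196671 mod 14047 = 13, so (196671/14047) = (13/14047)
flip (13/14047) -> (14047/13): both odd, 13 mod 4 = 1, 14047 mod 4 = 3, so the flip contributes +1; sign now -1
(14047/13): 14047 mod 13 = 7, so (14047/13) = (7/13)
flip (7/13) -> (13/7): both odd, 7 mod 4 = 3, 13 mod 4 = 1, so the flip contributes +1; sign now -1
(13/7): 13 mod 7 = 6, so (13/7) = (6/7)
factor out 2^1: 6 = 2^1·3; with 7 mod 8 = 7, (2/7) = +1; sign now -1; continue with (3/7)
flip (3/7) -> (7/3): both odd, 3 mod 4 = 3, 7 mod 4 = 3, so the flip contributes -1; sign now +1
(7/3): 7 mod 3 = 1, so (7/3) = (1/3)
reached (1/3) = 1, so the symbol is +1

1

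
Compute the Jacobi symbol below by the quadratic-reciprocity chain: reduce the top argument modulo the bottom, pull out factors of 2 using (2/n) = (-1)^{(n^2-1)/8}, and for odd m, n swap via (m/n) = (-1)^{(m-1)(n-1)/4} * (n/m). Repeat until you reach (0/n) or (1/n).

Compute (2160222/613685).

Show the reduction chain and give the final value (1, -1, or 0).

(2160222/613685): 2160222 mod 613685 = 319167, so (2160222/613685) = (319167/613685)
flip (319167/613685) -> (613685/319167): both odd, 319167 mod 4 = 3, 613685 mod 4 = 1, so the flip contributes +1; sign now +1
(613685/319167): 613685 mod 319167 = 294518, so (613685/319167) = (294518/319167)
factor out 2^1: 294518 = 2^1·147259; with 319167 mod 8 = 7, (2/319167) = +1; sign now +1; continue with (147259/319167)
flip (147259/319167) -> (319167/147259): both odd, 147259 mod 4 = 3, 319167 mod 4 = 3, so the flip contributes -1; sign now -1
(319167/147259): 319167 mod 147259 = 24649, so (319167/147259) = (24649/147259)
flip (24649/147259) -> (147259/24649): both odd, 24649 mod 4 = 1, 147259 mod 4 = 3, so the flip contributes +1; sign now -1
(147259/24649): 147259 mod 24649 = 24014, so (147259/24649) = (24014/24649)
factor out 2^1: 24014 = 2^1·12007; with 24649 mod 8 = 1, (2/24649) = +1; sign now -1; continue with (12007/24649)
flip (12007/24649) -> (24649/12007): both odd, 12007 mod 4 = 3, 24649 mod 4 = 1, so the flip contributes +1; sign now -1
(24649/12007): 24649 mod 12007 = 635, so (24649/12007) = (635/12007)
flip (635/12007) -> (12007/635): both odd, 635 mod 4 = 3, 12007 mod 4 = 3, so the flip contributes -1; sign now +1
(12007/635): 12007 mod 635 = 577, so (12007/635) = (577/635)
flip (577/635) -> (635/577): both odd, 577 mod 4 = 1, 635 mod 4 = 3, so the flip contributes +1; sign now +1
(635/577): 635 mod 577 = 58, so (635/577) = (58/577)
factor out 2^1: 58 = 2^1·29; with 577 mod 8 = 1, (2/577) = +1; sign now +1; continue with (29/577)
flip (29/577) -> (577/29): both odd, 29 mod 4 = 1, 577 mod 4 = 1, so the flip contributes +1; sign now +1
(577/29): 577 mod 29 = 26, so (577/29) = (26/29)
factor out 2^1: 26 = 2^1·13; with 29 mod 8 = 5, (2/29) = -1; sign now -1; continue with (13/29)
flip (13/29) -> (29/13): both odd, 13 mod 4 = 1, 29 mod 4 = 1, so the flip contributes +1; sign now -1
(29/13): 29 mod 13 = 3, so (29/13) = (3/13)
flip (3/13) -> (13/3): both odd, 3 mod 4 = 3, 13 mod 4 = 1, so the flip contributes +1; sign now -1
(13/3): 13 mod 3 = 1, so (13/3) = (1/3)
reached (1/3) = 1, so the symbol is -1

-1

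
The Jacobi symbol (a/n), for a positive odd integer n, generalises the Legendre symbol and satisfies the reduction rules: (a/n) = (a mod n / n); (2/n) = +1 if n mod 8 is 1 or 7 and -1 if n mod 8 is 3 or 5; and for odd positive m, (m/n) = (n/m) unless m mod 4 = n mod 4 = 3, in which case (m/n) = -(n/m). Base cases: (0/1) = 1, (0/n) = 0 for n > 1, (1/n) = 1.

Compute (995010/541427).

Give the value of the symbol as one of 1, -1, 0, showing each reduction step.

(995010/541427): 995010 mod 541427 = 453583, so (995010/541427) = (453583/541427)
flip (453583/541427) -> (541427/453583): both odd, 453583 mod 4 = 3, 541427 mod 4 = 3, so the flip contributes -1; sign now -1
(541427/453583): 541427 mod 453583 = 87844, so (541427/453583) = (87844/453583)
factor out 2^2: 87844 = 2^2·21961; with 453583 mod 8 = 7, (2/453583) = +1; sign now -1; continue with (21961/453583)
flip (21961/453583) -> (453583/21961): both odd, 21961 mod 4 = 1, 453583 mod 4 = 3, so the flip contributes +1; sign now -1
(453583/21961): 453583 mod 21961 = 14363, so (453583/21961) = (14363/21961)
flip (14363/21961) -> (21961/14363): both odd, 14363 mod 4 = 3, 21961 mod 4 = 1, so the flip contributes +1; sign now -1
(21961/14363): 21961 mod 14363 = 7598, so (21961/14363) = (7598/14363)
factor out 2^1: 7598 = 2^1·3799; with 14363 mod 8 = 3, (2/14363) = -1; sign now +1; continue with (3799/14363)
flip (3799/14363) -> (14363/3799): both odd, 3799 mod 4 = 3, 14363 mod 4 = 3, so the flip contributes -1; sign now -1
(14363/3799): 14363 mod 3799 = 2966, so (14363/3799) = (2966/3799)
factor out 2^1: 2966 = 2^1·1483; with 3799 mod 8 = 7, (2/3799) = +1; sign now -1; continue with (1483/3799)
flip (1483/3799) -> (3799/1483): both odd, 1483 mod 4 = 3, 3799 mod 4 = 3, so the flip contributes -1; sign now +1
(3799/1483): 3799 mod 1483 = 833, so (3799/1483) = (833/1483)
flip (833/1483) -> (1483/833): both odd, 833 mod 4 = 1, 1483 mod 4 = 3, so the flip contributes +1; sign now +1
(1483/833): 1483 mod 833 = 650, so (1483/833) = (650/833)
factor out 2^1: 650 = 2^1·325; with 833 mod 8 = 1, (2/833) = +1; sign now +1; continue with (325/833)
flip (325/833) -> (833/325): both odd, 325 mod 4 = 1, 833 mod 4 = 1, so the flip contributes +1; sign now +1
(833/325): 833 mod 325 = 183, so (833/325) = (183/325)
flip (183/325) -> (325/183): both odd, 183 mod 4 = 3, 325 mod 4 = 1, so the flip contributes +1; sign now +1
(325/183): 325 mod 183 = 142, so (325/183) = (142/183)
factor out 2^1: 142 = 2^1·71; with 183 mod 8 = 7, (2/183) = +1; sign now +1; continue with (71/183)
flip (71/183) -> (183/71): both odd, 71 mod 4 = 3, 183 mod 4 = 3, so the flip contributes -1; sign now -1
(183/71): 183 mod 71 = 41, so (183/71) = (41/71)
flip (41/71) -> (71/41): both odd, 41 mod 4 = 1, 71 mod 4 = 3, so the flip contributes +1; sign now -1
(71/41): 71 mod 41 = 30, so (71/41) = (30/41)
factor out 2^1: 30 = 2^1·15; with 41 mod 8 = 1, (2/41) = +1; sign now -1; continue with (15/41)
flip (15/41) -> (41/15): both odd, 15 mod 4 = 3, 41 mod 4 = 1, so the flip contributes +1; sign now -1
(41/15): 41 mod 15 = 11, so (41/15) = (11/15)
flip (11/15) -> (15/11): both odd, 11 mod 4 = 3, 15 mod 4 = 3, so the flip contributes -1; sign now +1
(15/11): 15 mod 11 = 4, so (15/11) = (4/11)
factor out 2^2: 4 = 2^2·1; with 11 mod 8 = 3, (2/11) = -1; sign now +1; continue with (1/11)
reached (1/11) = 1, so the symbol is +1

1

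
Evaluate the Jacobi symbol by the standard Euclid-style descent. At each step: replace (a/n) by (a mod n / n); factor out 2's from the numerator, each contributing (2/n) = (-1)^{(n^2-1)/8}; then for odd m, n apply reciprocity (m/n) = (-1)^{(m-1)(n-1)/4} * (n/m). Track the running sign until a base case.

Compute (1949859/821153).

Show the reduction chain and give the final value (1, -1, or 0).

-1

(1949859/821153) = (307553/821153)   [reduce mod 821153]
reciprocity: (307553/821153) = +1·(821153/307553) since 307553 mod 4 = 1, 821153 mod 4 = 1; sign now +1
(821153/307553) = (206047/307553)   [reduce mod 307553]
reciprocity: (206047/307553) = +1·(307553/206047) since 206047 mod 4 = 3, 307553 mod 4 = 1; sign now +1
(307553/206047) = (101506/206047)   [reduce mod 206047]
101506 = 2^1·50753; (2/206047) = +1 since 206047 mod 8 = 7, so (101506/206047) = (+1)^1·(50753/206047); sign now +1
reciprocity: (50753/206047) = +1·(206047/50753) since 50753 mod 4 = 1, 206047 mod 4 = 3; sign now +1
(206047/50753) = (3035/50753)   [reduce mod 50753]
reciprocity: (3035/50753) = +1·(50753/3035) since 3035 mod 4 = 3, 50753 mod 4 = 1; sign now +1
(50753/3035) = (2193/3035)   [reduce mod 3035]
reciprocity: (2193/3035) = +1·(3035/2193) since 2193 mod 4 = 1, 3035 mod 4 = 3; sign now +1
(3035/2193) = (842/2193)   [reduce mod 2193]
842 = 2^1·421; (2/2193) = +1 since 2193 mod 8 = 1, so (842/2193) = (+1)^1·(421/2193); sign now +1
reciprocity: (421/2193) = +1·(2193/421) since 421 mod 4 = 1, 2193 mod 4 = 1; sign now +1
(2193/421) = (88/421)   [reduce mod 421]
88 = 2^3·11; (2/421) = -1 since 421 mod 8 = 5, so (88/421) = (-1)^3·(11/421); sign now -1
reciprocity: (11/421) = +1·(421/11) since 11 mod 4 = 3, 421 mod 4 = 1; sign now -1
(421/11) = (3/11)   [reduce mod 11]
reciprocity: (3/11) = -1·(11/3) since 3 mod 4 = 3, 11 mod 4 = 3; sign now +1
(11/3) = (2/3)   [reduce mod 3]
2 = 2^1·1; (2/3) = -1 since 3 mod 8 = 3, so (2/3) = (-1)^1·(1/3); sign now -1
(1/3) = 1; final value = sign = -1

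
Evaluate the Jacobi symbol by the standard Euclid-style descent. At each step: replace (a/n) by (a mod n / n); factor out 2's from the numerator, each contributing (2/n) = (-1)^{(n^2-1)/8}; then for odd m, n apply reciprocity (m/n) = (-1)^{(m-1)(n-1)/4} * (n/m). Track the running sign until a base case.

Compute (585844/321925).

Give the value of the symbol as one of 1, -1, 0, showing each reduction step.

(585844/321925) = (263919/321925)   [reduce mod 321925]
reciprocity: (263919/321925) = +1·(321925/263919) since 263919 mod 4 = 3, 321925 mod 4 = 1; sign now +1
(321925/263919) = (58006/263919)   [reduce mod 263919]
58006 = 2^1·29003; (2/263919) = +1 since 263919 mod 8 = 7, so (58006/263919) = (+1)^1·(29003/263919); sign now +1
reciprocity: (29003/263919) = -1·(263919/29003) since 29003 mod 4 = 3, 263919 mod 4 = 3; sign now -1
(263919/29003) = (2892/29003)   [reduce mod 29003]
2892 = 2^2·723; (2/29003) = -1 since 29003 mod 8 = 3, so (2892/29003) = (-1)^2·(723/29003); sign now -1
reciprocity: (723/29003) = -1·(29003/723) since 723 mod 4 = 3, 29003 mod 4 = 3; sign now +1
(29003/723) = (83/723)   [reduce mod 723]
reciprocity: (83/723) = -1·(723/83) since 83 mod 4 = 3, 723 mod 4 = 3; sign now -1
(723/83) = (59/83)   [reduce mod 83]
reciprocity: (59/83) = -1·(83/59) since 59 mod 4 = 3, 83 mod 4 = 3; sign now +1
(83/59) = (24/59)   [reduce mod 59]
24 = 2^3·3; (2/59) = -1 since 59 mod 8 = 3, so (24/59) = (-1)^3·(3/59); sign now -1
reciprocity: (3/59) = -1·(59/3) since 3 mod 4 = 3, 59 mod 4 = 3; sign now +1
(59/3) = (2/3)   [reduce mod 3]
2 = 2^1·1; (2/3) = -1 since 3 mod 8 = 3, so (2/3) = (-1)^1·(1/3); sign now -1
(1/3) = 1; final value = sign = -1

-1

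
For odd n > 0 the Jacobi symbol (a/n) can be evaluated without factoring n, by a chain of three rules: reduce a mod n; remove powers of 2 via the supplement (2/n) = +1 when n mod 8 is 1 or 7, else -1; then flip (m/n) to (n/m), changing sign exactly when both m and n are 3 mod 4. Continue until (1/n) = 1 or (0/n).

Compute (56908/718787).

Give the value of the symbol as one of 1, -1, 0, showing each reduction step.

56908 = 2^2·14227; (2/718787) = -1 since 718787 mod 8 = 3, so (56908/718787) = (-1)^2·(14227/718787); sign now +1
reciprocity: (14227/718787) = -1·(718787/14227) since 14227 mod 4 = 3, 718787 mod 4 = 3; sign now -1
(718787/14227) = (7437/14227)   [reduce mod 14227]
reciprocity: (7437/14227) = +1·(14227/7437) since 7437 mod 4 = 1, 14227 mod 4 = 3; sign now -1
(14227/7437) = (6790/7437)   [reduce mod 7437]
6790 = 2^1·3395; (2/7437) = -1 since 7437 mod 8 = 5, so (6790/7437) = (-1)^1·(3395/7437); sign now +1
reciprocity: (3395/7437) = +1·(7437/3395) since 3395 mod 4 = 3, 7437 mod 4 = 1; sign now +1
(7437/3395) = (647/3395)   [reduce mod 3395]
reciprocity: (647/3395) = -1·(3395/647) since 647 mod 4 = 3, 3395 mod 4 = 3; sign now -1
(3395/647) = (160/647)   [reduce mod 647]
160 = 2^5·5; (2/647) = +1 since 647 mod 8 = 7, so (160/647) = (+1)^5·(5/647); sign now -1
reciprocity: (5/647) = +1·(647/5) since 5 mod 4 = 1, 647 mod 4 = 3; sign now -1
(647/5) = (2/5)   [reduce mod 5]
2 = 2^1·1; (2/5) = -1 since 5 mod 8 = 5, so (2/5) = (-1)^1·(1/5); sign now +1
(1/5) = 1; final value = sign = +1

1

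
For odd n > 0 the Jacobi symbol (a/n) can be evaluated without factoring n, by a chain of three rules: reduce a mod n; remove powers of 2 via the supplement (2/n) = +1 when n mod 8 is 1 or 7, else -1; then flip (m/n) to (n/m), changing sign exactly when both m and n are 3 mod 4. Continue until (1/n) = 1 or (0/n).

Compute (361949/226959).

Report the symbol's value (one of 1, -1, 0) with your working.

-1

(361949/226959) = (134990/226959)   [reduce mod 226959]
134990 = 2^1·67495; (2/226959) = +1 since 226959 mod 8 = 7, so (134990/226959) = (+1)^1·(67495/226959); sign now +1
reciprocity: (67495/226959) = -1·(226959/67495) since 67495 mod 4 = 3, 226959 mod 4 = 3; sign now -1
(226959/67495) = (24474/67495)   [reduce mod 67495]
24474 = 2^1·12237; (2/67495) = +1 since 67495 mod 8 = 7, so (24474/67495) = (+1)^1·(12237/67495); sign now -1
reciprocity: (12237/67495) = +1·(67495/12237) since 12237 mod 4 = 1, 67495 mod 4 = 3; sign now -1
(67495/12237) = (6310/12237)   [reduce mod 12237]
6310 = 2^1·3155; (2/12237) = -1 since 12237 mod 8 = 5, so (6310/12237) = (-1)^1·(3155/12237); sign now +1
reciprocity: (3155/12237) = +1·(12237/3155) since 3155 mod 4 = 3, 12237 mod 4 = 1; sign now +1
(12237/3155) = (2772/3155)   [reduce mod 3155]
2772 = 2^2·693; (2/3155) = -1 since 3155 mod 8 = 3, so (2772/3155) = (-1)^2·(693/3155); sign now +1
reciprocity: (693/3155) = +1·(3155/693) since 693 mod 4 = 1, 3155 mod 4 = 3; sign now +1
(3155/693) = (383/693)   [reduce mod 693]
reciprocity: (383/693) = +1·(693/383) since 383 mod 4 = 3, 693 mod 4 = 1; sign now +1
(693/383) = (310/383)   [reduce mod 383]
310 = 2^1·155; (2/383) = +1 since 383 mod 8 = 7, so (310/383) = (+1)^1·(155/383); sign now +1
reciprocity: (155/383) = -1·(383/155) since 155 mod 4 = 3, 383 mod 4 = 3; sign now -1
(383/155) = (73/155)   [reduce mod 155]
reciprocity: (73/155) = +1·(155/73) since 73 mod 4 = 1, 155 mod 4 = 3; sign now -1
(155/73) = (9/73)   [reduce mod 73]
reciprocity: (9/73) = +1·(73/9) since 9 mod 4 = 1, 73 mod 4 = 1; sign now -1
(73/9) = (1/9)   [reduce mod 9]
(1/9) = 1; final value = sign = -1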